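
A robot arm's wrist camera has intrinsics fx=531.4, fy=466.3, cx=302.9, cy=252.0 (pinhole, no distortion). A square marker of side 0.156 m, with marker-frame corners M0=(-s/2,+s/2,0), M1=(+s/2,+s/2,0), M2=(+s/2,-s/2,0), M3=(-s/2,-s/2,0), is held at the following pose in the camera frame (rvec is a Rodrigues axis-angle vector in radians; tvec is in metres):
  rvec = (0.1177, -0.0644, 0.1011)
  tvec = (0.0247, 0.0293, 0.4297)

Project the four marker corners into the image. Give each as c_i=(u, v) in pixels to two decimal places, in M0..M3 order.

c0=(228.20, 358.38) c1=(415.39, 371.63) c2=(440.38, 208.02) c3=(245.84, 189.90)

Intrinsics K: fx=531.4, fy=466.3, cx=302.9, cy=252.0
Marker side s = 0.156 m; corners in marker frame (Z=0):
  M0 = (-0.0780, +0.0780, 0)
  M1 = (+0.0780, +0.0780, 0)
  M2 = (+0.0780, -0.0780, 0)
  M3 = (-0.0780, -0.0780, 0)
rvec = (0.1177, -0.0644, 0.1011), |rvec| = θ = 0.16799 rad = 9.625°
Rodrigues: sinθ=0.16720, 1−cosθ=0.01408; R = I + sinθ·[k]× + (1−cosθ)·[k]×²:
    [+0.99283 -0.10441 -0.05816]
    [+0.09684 +0.98799 -0.12039]
    [+0.07003 +0.11390 +0.99102]
t = (0.0247, 0.0293, 0.4297) m
M0: Pc = R·M0+t = (-0.06088, +0.09881, +0.43312); u = 531.4·(-0.06088)/0.43312 + 302.9 = 228.2002, v = 466.3·(+0.09881)/0.43312 + 252.0 = 358.3786
M1: Pc = R·M1+t = (+0.09400, +0.11392, +0.44405); u = 531.4·(+0.09400)/0.44405 + 302.9 = 415.3885, v = 466.3·(+0.11392)/0.44405 + 252.0 = 371.6261
M2: Pc = R·M2+t = (+0.11028, -0.04021, +0.42628); u = 531.4·(+0.11028)/0.42628 + 302.9 = 440.3811, v = 466.3·(-0.04021)/0.42628 + 252.0 = 208.0154
M3: Pc = R·M3+t = (-0.04460, -0.05532, +0.41535); u = 531.4·(-0.04460)/0.41535 + 302.9 = 245.8426, v = 466.3·(-0.05532)/0.41535 + 252.0 = 189.8977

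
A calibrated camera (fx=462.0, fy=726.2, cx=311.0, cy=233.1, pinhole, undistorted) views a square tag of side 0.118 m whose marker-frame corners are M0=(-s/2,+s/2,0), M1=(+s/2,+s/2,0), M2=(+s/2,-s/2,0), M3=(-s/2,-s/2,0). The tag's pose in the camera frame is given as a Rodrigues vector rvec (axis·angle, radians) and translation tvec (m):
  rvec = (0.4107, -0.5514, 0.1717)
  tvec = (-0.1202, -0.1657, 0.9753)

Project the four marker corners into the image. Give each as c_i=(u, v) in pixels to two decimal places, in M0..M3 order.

Intrinsics K: fx=462.0, fy=726.2, cx=311.0, cy=233.1
Marker side s = 0.118 m; corners in marker frame (Z=0):
  M0 = (-0.0590, +0.0590, 0)
  M1 = (+0.0590, +0.0590, 0)
  M2 = (+0.0590, -0.0590, 0)
  M3 = (-0.0590, -0.0590, 0)
rvec = (0.4107, -0.5514, 0.1717), |rvec| = θ = 0.70866 rad = 40.603°
Rodrigues: sinθ=0.65082, 1−cosθ=0.24076; R = I + sinθ·[k]× + (1−cosθ)·[k]×²:
    [+0.84010 -0.26626 -0.47259]
    [+0.04912 +0.90500 -0.42257]
    [+0.54020 +0.33179 +0.77337]
t = (-0.1202, -0.1657, 0.9753) m
M0: Pc = R·M0+t = (-0.18548, -0.11520, +0.96300); u = 462.0·(-0.18548)/0.96300 + 311.0 = 222.0185, v = 726.2·(-0.11520)/0.96300 + 233.1 = 146.2257
M1: Pc = R·M1+t = (-0.08634, -0.10941, +1.02675); u = 462.0·(-0.08634)/1.02675 + 311.0 = 272.1487, v = 726.2·(-0.10941)/1.02675 + 233.1 = 155.7182
M2: Pc = R·M2+t = (-0.05492, -0.21620, +0.98760); u = 462.0·(-0.05492)/0.98760 + 311.0 = 285.3060, v = 726.2·(-0.21620)/0.98760 + 233.1 = 74.1257
M3: Pc = R·M3+t = (-0.15406, -0.22199, +0.92385); u = 462.0·(-0.15406)/0.92385 + 311.0 = 233.9592, v = 726.2·(-0.22199)/0.92385 + 233.1 = 58.6012

c0=(222.02, 146.23) c1=(272.15, 155.72) c2=(285.31, 74.13) c3=(233.96, 58.60)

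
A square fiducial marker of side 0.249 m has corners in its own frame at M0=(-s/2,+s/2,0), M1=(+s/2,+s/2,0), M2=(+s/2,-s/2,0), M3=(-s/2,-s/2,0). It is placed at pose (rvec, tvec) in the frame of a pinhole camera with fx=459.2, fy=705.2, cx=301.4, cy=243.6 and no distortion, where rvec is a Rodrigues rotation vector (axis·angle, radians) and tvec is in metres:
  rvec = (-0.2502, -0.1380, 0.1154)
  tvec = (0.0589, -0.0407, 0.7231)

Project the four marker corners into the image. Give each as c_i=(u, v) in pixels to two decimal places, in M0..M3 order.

c0=(250.06, 309.12) c1=(411.49, 338.80) c2=(416.76, 111.48) c3=(269.37, 75.04)

Intrinsics K: fx=459.2, fy=705.2, cx=301.4, cy=243.6
Marker side s = 0.249 m; corners in marker frame (Z=0):
  M0 = (-0.1245, +0.1245, 0)
  M1 = (+0.1245, +0.1245, 0)
  M2 = (+0.1245, -0.1245, 0)
  M3 = (-0.1245, -0.1245, 0)
rvec = (-0.2502, -0.1380, 0.1154), |rvec| = θ = 0.30816 rad = 17.656°
Rodrigues: sinθ=0.30330, 1−cosθ=0.04711; R = I + sinθ·[k]× + (1−cosθ)·[k]×²:
    [+0.98395 -0.09645 -0.15015]
    [+0.13071 +0.96234 +0.23836]
    [+0.12150 -0.25416 +0.95950]
t = (0.0589, -0.0407, 0.7231) m
M0: Pc = R·M0+t = (-0.07561, +0.06284, +0.67633); u = 459.2·(-0.07561)/0.67633 + 301.4 = 250.0639, v = 705.2·(+0.06284)/0.67633 + 243.6 = 309.1204
M1: Pc = R·M1+t = (+0.16939, +0.09538, +0.70658); u = 459.2·(+0.16939)/0.70658 + 301.4 = 411.4862, v = 705.2·(+0.09538)/0.70658 + 243.6 = 338.7979
M2: Pc = R·M2+t = (+0.19341, -0.14424, +0.76987); u = 459.2·(+0.19341)/0.76987 + 301.4 = 416.7622, v = 705.2·(-0.14424)/0.76987 + 243.6 = 111.4781
M3: Pc = R·M3+t = (-0.05159, -0.17678, +0.73962); u = 459.2·(-0.05159)/0.73962 + 301.4 = 269.3679, v = 705.2·(-0.17678)/0.73962 + 243.6 = 75.0413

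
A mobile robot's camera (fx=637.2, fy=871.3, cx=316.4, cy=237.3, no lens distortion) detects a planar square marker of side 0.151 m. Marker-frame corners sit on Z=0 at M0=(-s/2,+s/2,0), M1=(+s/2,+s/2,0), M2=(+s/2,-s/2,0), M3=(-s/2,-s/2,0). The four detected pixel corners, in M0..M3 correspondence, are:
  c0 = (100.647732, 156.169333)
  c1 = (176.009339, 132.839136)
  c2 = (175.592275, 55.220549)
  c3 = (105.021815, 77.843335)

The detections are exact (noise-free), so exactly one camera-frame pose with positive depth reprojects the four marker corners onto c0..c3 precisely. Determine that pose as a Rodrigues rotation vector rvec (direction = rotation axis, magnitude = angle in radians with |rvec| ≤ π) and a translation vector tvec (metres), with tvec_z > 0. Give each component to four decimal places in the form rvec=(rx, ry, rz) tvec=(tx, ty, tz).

Intrinsics K: fx=637.2, fy=871.3, cx=316.4, cy=237.3
Marker side s = 0.151 m; corners in marker frame (Z=0):
  M0 = (-0.0755, +0.0755, 0)
  M1 = (+0.0755, +0.0755, 0)
  M2 = (+0.0755, -0.0755, 0)
  M3 = (-0.0755, -0.0755, 0)
Detected image corners:
  c0 = (100.647732, 156.169333) px
  c1 = (176.009339, 132.839136) px
  c2 = (175.592275, 55.220549) px
  c3 = (105.021815, 77.843335) px
Planar DLT: solve 8×8 A·h = b for H (H[2,2]=1):
  H  [+473.13779 -74.02672 +139.16144]
  H  [-159.32402 +470.30385 +104.29215]
  H  [-0.06860 -0.43671 +1.00000]
B = K⁻¹H; ‖b₁‖=0.796715, ‖b₂‖=0.796715; λ = 2/(‖b₁‖+‖b₂‖) = 1.255154, sign → tz>0 ⇒ λ=+1.255154
r₁ = λ·B[:,0] = (+0.97474,-0.20606,-0.08611); r₂ = λ·B[:,1] = (+0.12636,+0.82679,-0.54814)
r₃ = r₁×r₂ = (+0.18415,+0.52342,+0.83194); SVD([r₁ r₂ r₃]) → R = UVᵀ:
  R  [+0.97474 +0.12636 +0.18415]
  R  [-0.20606 +0.82679 +0.52342]
  R  [-0.08611 -0.54814 +0.83194]
t = (-0.34912, -0.19160, +1.25515) m
tr R = 2.633469; θ = arccos((tr R − 1)/2) = 0.615068 rad = 35.241°
axis k = ((R−Rᵀ)₃₂, (R−Rᵀ)₁₃, (R−Rᵀ)₂₁) / (2 sinθ) = (-0.928537, +0.234185, -0.288055)
rvec = θ·k = (-0.571113, +0.144039, -0.177173)

rvec=(-0.5711, 0.1440, -0.1772) tvec=(-0.3491, -0.1916, 1.2552)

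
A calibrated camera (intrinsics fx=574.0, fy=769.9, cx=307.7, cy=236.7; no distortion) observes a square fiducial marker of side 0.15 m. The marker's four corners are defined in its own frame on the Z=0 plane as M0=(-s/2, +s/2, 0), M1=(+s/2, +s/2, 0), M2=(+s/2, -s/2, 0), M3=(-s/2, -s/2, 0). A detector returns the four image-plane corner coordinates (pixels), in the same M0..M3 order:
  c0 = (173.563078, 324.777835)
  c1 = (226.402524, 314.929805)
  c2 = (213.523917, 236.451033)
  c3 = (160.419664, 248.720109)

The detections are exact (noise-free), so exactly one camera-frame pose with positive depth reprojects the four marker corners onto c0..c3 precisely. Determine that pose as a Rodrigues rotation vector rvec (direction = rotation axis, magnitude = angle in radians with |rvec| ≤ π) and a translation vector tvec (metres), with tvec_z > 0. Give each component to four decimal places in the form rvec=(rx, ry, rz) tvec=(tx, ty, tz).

rvec=(0.1459, 0.2781, -0.1787) tvec=(-0.2885, 0.0842, 1.4454)

Intrinsics K: fx=574.0, fy=769.9, cx=307.7, cy=236.7
Marker side s = 0.15 m; corners in marker frame (Z=0):
  M0 = (-0.0750, +0.0750, 0)
  M1 = (+0.0750, +0.0750, 0)
  M2 = (+0.0750, -0.0750, 0)
  M3 = (-0.0750, -0.0750, 0)
Detected image corners:
  c0 = (173.563078, 324.777835) px
  c1 = (226.402524, 314.929805) px
  c2 = (213.523917, 236.451033) px
  c3 = (160.419664, 248.720109) px
Planar DLT: solve 8×8 A·h = b for H (H[2,2]=1):
  H  [+314.98937 +102.57176 +193.12549]
  H  [-129.12659 +537.99474 +281.53837]
  H  [-0.19719 +0.08176 +1.00000]
B = K⁻¹H; ‖b₁‖=0.691865, ‖b₂‖=0.691865; λ = 2/(‖b₁‖+‖b₂‖) = 1.445369, sign → tz>0 ⇒ λ=+1.445369
r₁ = λ·B[:,0] = (+0.94594,-0.15479,-0.28501); r₂ = λ·B[:,1] = (+0.19493,+0.97367,+0.11817)
r₃ = r₁×r₂ = (+0.25921,-0.16734,+0.95121); SVD([r₁ r₂ r₃]) → R = UVᵀ:
  R  [+0.94594 +0.19493 +0.25921]
  R  [-0.15479 +0.97367 -0.16734]
  R  [-0.28501 +0.11817 +0.95121]
t = (-0.28851, +0.08418, +1.44537) m
tr R = 2.870829; θ = arccos((tr R − 1)/2) = 0.361366 rad = 20.705°
axis k = ((R−Rᵀ)₃₂, (R−Rᵀ)₁₃, (R−Rᵀ)₂₁) / (2 sinθ) = (+0.403780, +0.769638, -0.494589)
rvec = θ·k = (+0.145913, +0.278121, -0.178728)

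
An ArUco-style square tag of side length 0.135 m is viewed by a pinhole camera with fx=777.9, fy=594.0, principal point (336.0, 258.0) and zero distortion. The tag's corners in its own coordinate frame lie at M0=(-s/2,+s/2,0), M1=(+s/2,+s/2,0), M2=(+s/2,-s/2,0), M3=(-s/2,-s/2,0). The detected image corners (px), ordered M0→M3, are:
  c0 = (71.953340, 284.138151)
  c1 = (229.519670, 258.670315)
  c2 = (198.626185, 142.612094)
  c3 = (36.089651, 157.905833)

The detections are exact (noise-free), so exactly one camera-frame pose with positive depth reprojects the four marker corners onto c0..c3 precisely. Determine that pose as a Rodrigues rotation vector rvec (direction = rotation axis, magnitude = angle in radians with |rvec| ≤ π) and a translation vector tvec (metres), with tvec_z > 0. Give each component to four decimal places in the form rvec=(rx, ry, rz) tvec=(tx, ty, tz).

Intrinsics K: fx=777.9, fy=594.0, cx=336.0, cy=258.0
Marker side s = 0.135 m; corners in marker frame (Z=0):
  M0 = (-0.0675, +0.0675, 0)
  M1 = (+0.0675, +0.0675, 0)
  M2 = (+0.0675, -0.0675, 0)
  M3 = (-0.0675, -0.0675, 0)
Detected image corners:
  c0 = (71.953340, 284.138151) px
  c1 = (229.519670, 258.670315) px
  c2 = (198.626185, 142.612094) px
  c3 = (36.089651, 157.905833) px
Planar DLT: solve 8×8 A·h = b for H (H[2,2]=1):
  H  [+1271.02070 +259.44360 +137.60480]
  H  [-16.62162 +916.17640 +210.78863]
  H  [+0.63839 +0.09689 +1.00000]
B = K⁻¹H; ‖b₁‖=1.531456, ‖b₂‖=1.531456; λ = 2/(‖b₁‖+‖b₂‖) = 0.652973, sign → tz>0 ⇒ λ=+0.652973
r₁ = λ·B[:,0] = (+0.88685,-0.19933,+0.41685); r₂ = λ·B[:,1] = (+0.19045,+0.97966,+0.06327)
r₃ = r₁×r₂ = (-0.42098,+0.02328,+0.90677); SVD([r₁ r₂ r₃]) → R = UVᵀ:
  R  [+0.88685 +0.19045 -0.42098]
  R  [-0.19933 +0.97966 +0.02328]
  R  [+0.41685 +0.06327 +0.90677]
t = (-0.16653, -0.05190, +0.65297) m
tr R = 2.773273; θ = arccos((tr R − 1)/2) = 0.480775 rad = 27.546°
axis k = ((R−Rᵀ)₃₂, (R−Rᵀ)₁₃, (R−Rᵀ)₂₁) / (2 sinθ) = (+0.043231, -0.905837, -0.421415)
rvec = θ·k = (+0.020785, -0.435504, -0.202606)

rvec=(0.0208, -0.4355, -0.2026) tvec=(-0.1665, -0.0519, 0.6530)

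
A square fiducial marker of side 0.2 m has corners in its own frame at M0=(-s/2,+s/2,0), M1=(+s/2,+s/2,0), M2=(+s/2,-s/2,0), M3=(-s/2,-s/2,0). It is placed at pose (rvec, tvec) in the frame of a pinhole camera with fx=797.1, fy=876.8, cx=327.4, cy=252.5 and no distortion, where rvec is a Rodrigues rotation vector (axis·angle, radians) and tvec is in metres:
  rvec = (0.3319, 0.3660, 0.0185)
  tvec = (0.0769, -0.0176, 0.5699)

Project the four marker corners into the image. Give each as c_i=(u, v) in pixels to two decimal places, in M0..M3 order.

Intrinsics K: fx=797.1, fy=876.8, cx=327.4, cy=252.5
Marker side s = 0.2 m; corners in marker frame (Z=0):
  M0 = (-0.1000, +0.1000, 0)
  M1 = (+0.1000, +0.1000, 0)
  M2 = (+0.1000, -0.1000, 0)
  M3 = (-0.1000, -0.1000, 0)
rvec = (0.3319, 0.3660, 0.0185), |rvec| = θ = 0.49442 rad = 28.328°
Rodrigues: sinθ=0.47453, 1−cosθ=0.11976; R = I + sinθ·[k]× + (1−cosθ)·[k]×²:
    [+0.93421 +0.04176 +0.35428]
    [+0.07727 +0.94587 -0.31522]
    [-0.34826 +0.32186 +0.88041]
t = (0.0769, -0.0176, 0.5699) m
M0: Pc = R·M0+t = (-0.01235, +0.06926, +0.63691); u = 797.1·(-0.01235)/0.63691 + 327.4 = 311.9498, v = 876.8·(+0.06926)/0.63691 + 252.5 = 347.8463
M1: Pc = R·M1+t = (+0.17450, +0.08471, +0.56726); u = 797.1·(+0.17450)/0.56726 + 327.4 = 572.5980, v = 876.8·(+0.08471)/0.56726 + 252.5 = 383.4392
M2: Pc = R·M2+t = (+0.16615, -0.10446, +0.50289); u = 797.1·(+0.16615)/0.50289 + 327.4 = 590.7477, v = 876.8·(-0.10446)/0.50289 + 252.5 = 70.3708
M3: Pc = R·M3+t = (-0.02070, -0.11991, +0.57254); u = 797.1·(-0.02070)/0.57254 + 327.4 = 298.5863, v = 876.8·(-0.11991)/0.57254 + 252.5 = 68.8624

c0=(311.95, 347.85) c1=(572.60, 383.44) c2=(590.75, 70.37) c3=(298.59, 68.86)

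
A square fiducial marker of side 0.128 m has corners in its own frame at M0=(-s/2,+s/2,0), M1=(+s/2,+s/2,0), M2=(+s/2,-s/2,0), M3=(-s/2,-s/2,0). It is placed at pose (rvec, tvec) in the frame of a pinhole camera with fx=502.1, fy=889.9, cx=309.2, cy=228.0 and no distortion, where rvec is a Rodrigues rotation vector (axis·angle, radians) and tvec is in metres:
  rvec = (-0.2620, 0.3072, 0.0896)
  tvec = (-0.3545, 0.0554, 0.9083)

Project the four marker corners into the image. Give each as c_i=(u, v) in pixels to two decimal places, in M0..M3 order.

Intrinsics K: fx=502.1, fy=889.9, cx=309.2, cy=228.0
Marker side s = 0.128 m; corners in marker frame (Z=0):
  M0 = (-0.0640, +0.0640, 0)
  M1 = (+0.0640, +0.0640, 0)
  M2 = (+0.0640, -0.0640, 0)
  M3 = (-0.0640, -0.0640, 0)
rvec = (-0.2620, 0.3072, 0.0896), |rvec| = θ = 0.41357 rad = 23.696°
Rodrigues: sinθ=0.40189, 1−cosθ=0.08431; R = I + sinθ·[k]× + (1−cosθ)·[k]×²:
    [+0.94953 -0.12674 +0.28695]
    [+0.04739 +0.96221 +0.26816]
    [-0.31009 -0.24103 +0.91965]
t = (-0.3545, 0.0554, 0.9083) m
M0: Pc = R·M0+t = (-0.42338, +0.11395, +0.91272); u = 502.1·(-0.42338)/0.91272 + 309.2 = 76.2922, v = 889.9·(+0.11395)/0.91272 + 228.0 = 339.0991
M1: Pc = R·M1+t = (-0.30184, +0.12001, +0.87303); u = 502.1·(-0.30184)/0.87303 + 309.2 = 135.6035, v = 889.9·(+0.12001)/0.87303 + 228.0 = 350.3338
M2: Pc = R·M2+t = (-0.28562, -0.00315, +0.90388); u = 502.1·(-0.28562)/0.90388 + 309.2 = 150.5404, v = 889.9·(-0.00315)/0.90388 + 228.0 = 224.9007
M3: Pc = R·M3+t = (-0.40716, -0.00921, +0.94357); u = 502.1·(-0.40716)/0.94357 + 309.2 = 92.5400, v = 889.9·(-0.00921)/0.94357 + 228.0 = 219.3096

c0=(76.29, 339.10) c1=(135.60, 350.33) c2=(150.54, 224.90) c3=(92.54, 219.31)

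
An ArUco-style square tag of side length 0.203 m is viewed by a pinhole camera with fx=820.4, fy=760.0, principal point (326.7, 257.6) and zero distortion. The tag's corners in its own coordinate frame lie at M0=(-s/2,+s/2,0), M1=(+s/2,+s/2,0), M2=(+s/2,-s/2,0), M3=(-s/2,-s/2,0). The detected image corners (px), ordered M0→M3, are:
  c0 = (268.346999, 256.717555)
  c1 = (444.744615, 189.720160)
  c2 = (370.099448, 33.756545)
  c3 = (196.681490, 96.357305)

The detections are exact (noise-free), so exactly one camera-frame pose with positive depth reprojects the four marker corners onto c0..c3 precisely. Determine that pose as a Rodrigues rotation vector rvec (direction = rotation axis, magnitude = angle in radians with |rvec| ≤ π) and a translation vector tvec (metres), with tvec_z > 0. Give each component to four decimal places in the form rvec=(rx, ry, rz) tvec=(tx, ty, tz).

rvec=(-0.1200, -0.0551, -0.3948) tvec=(-0.0069, -0.1326, 0.8783)

Intrinsics K: fx=820.4, fy=760.0, cx=326.7, cy=257.6
Marker side s = 0.203 m; corners in marker frame (Z=0):
  M0 = (-0.1015, +0.1015, 0)
  M1 = (+0.1015, +0.1015, 0)
  M2 = (+0.1015, -0.1015, 0)
  M3 = (-0.1015, -0.1015, 0)
Detected image corners:
  c0 = (268.346999, 256.717555) px
  c1 = (444.744615, 189.720160) px
  c2 = (370.099448, 33.756545) px
  c3 = (196.681490, 96.357305) px
Planar DLT: solve 8×8 A·h = b for H (H[2,2]=1):
  H  [+889.53906 +321.86794 +320.29779]
  H  [-306.45510 +761.65246 +142.88244]
  H  [+0.08755 -0.12054 +1.00000]
B = K⁻¹H; ‖b₁‖=1.138566, ‖b₂‖=1.138566; λ = 2/(‖b₁‖+‖b₂‖) = 0.878297, sign → tz>0 ⇒ λ=+0.878297
r₁ = λ·B[:,0] = (+0.92169,-0.38022,+0.07690); r₂ = λ·B[:,1] = (+0.38674,+0.91609,-0.10587)
r₃ = r₁×r₂ = (-0.03019,+0.12732,+0.99140); SVD([r₁ r₂ r₃]) → R = UVᵀ:
  R  [+0.92169 +0.38674 -0.03019]
  R  [-0.38022 +0.91609 +0.12732]
  R  [+0.07690 -0.10587 +0.99140]
t = (-0.00685, -0.13257, +0.87830) m
tr R = 2.829187; θ = arccos((tr R − 1)/2) = 0.416295 rad = 23.852°
axis k = ((R−Rᵀ)₃₂, (R−Rᵀ)₁₃, (R−Rᵀ)₂₁) / (2 sinθ) = (-0.288329, -0.132413, -0.948332)
rvec = θ·k = (-0.120030, -0.055123, -0.394786)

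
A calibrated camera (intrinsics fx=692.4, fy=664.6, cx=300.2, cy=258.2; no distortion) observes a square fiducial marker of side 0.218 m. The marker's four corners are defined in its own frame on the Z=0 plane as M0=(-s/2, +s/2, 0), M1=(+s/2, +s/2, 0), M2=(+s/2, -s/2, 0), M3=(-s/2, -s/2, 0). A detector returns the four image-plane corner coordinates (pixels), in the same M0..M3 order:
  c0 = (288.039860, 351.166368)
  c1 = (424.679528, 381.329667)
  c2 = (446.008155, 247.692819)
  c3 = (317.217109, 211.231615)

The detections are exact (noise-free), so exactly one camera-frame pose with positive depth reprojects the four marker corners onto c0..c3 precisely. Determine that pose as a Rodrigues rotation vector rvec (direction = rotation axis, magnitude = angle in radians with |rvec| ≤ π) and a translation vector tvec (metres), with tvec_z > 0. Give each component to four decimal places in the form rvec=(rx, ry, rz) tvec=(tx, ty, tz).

rvec=(-0.1983, -0.3036, 0.2301) tvec=(0.1052, 0.0594, 1.0261)

Intrinsics K: fx=692.4, fy=664.6, cx=300.2, cy=258.2
Marker side s = 0.218 m; corners in marker frame (Z=0):
  M0 = (-0.1090, +0.1090, 0)
  M1 = (+0.1090, +0.1090, 0)
  M2 = (+0.1090, -0.1090, 0)
  M3 = (-0.1090, -0.1090, 0)
Detected image corners:
  c0 = (288.039860, 351.166368) px
  c1 = (424.679528, 381.329667) px
  c2 = (446.008155, 247.692819) px
  c3 = (317.217109, 211.231615) px
Planar DLT: solve 8×8 A·h = b for H (H[2,2]=1):
  H  [+706.12991 -196.81237 +371.20679]
  H  [+232.08452 +561.25722 +296.68976]
  H  [+0.26499 -0.22086 +1.00000]
B = K⁻¹H; ‖b₁‖=0.974566, ‖b₂‖=0.974566; λ = 2/(‖b₁‖+‖b₂‖) = 1.026098, sign → tz>0 ⇒ λ=+1.026098
r₁ = λ·B[:,0] = (+0.92856,+0.25269,+0.27190); r₂ = λ·B[:,1] = (-0.19341,+0.95459,-0.22662)
r₃ = r₁×r₂ = (-0.31682,+0.15784,+0.93526); SVD([r₁ r₂ r₃]) → R = UVᵀ:
  R  [+0.92856 -0.19341 -0.31682]
  R  [+0.25269 +0.95459 +0.15784]
  R  [+0.27190 -0.22662 +0.93526]
t = (+0.10523, +0.05943, +1.02610) m
tr R = 2.818403; θ = arccos((tr R − 1)/2) = 0.429434 rad = 24.605°
axis k = ((R−Rᵀ)₃₂, (R−Rᵀ)₁₃, (R−Rᵀ)₂₁) / (2 sinθ) = (-0.461698, -0.706996, +0.535715)
rvec = θ·k = (-0.198269, -0.303608, +0.230054)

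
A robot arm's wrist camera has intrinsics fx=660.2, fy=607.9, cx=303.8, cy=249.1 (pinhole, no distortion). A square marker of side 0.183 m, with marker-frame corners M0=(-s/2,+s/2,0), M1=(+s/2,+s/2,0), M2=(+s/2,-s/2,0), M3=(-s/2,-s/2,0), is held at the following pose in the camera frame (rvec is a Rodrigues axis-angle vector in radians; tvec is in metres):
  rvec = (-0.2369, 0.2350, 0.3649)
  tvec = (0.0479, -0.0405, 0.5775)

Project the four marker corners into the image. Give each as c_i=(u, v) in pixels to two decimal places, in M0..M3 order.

Intrinsics K: fx=660.2, fy=607.9, cx=303.8, cy=249.1
Marker side s = 0.183 m; corners in marker frame (Z=0):
  M0 = (-0.0915, +0.0915, 0)
  M1 = (+0.0915, +0.0915, 0)
  M2 = (+0.0915, -0.0915, 0)
  M3 = (-0.0915, -0.0915, 0)
rvec = (-0.2369, 0.2350, 0.3649), |rvec| = θ = 0.49447 rad = 28.331°
Rodrigues: sinθ=0.47456, 1−cosθ=0.11978; R = I + sinθ·[k]× + (1−cosθ)·[k]×²:
    [+0.90772 -0.37748 +0.18319]
    [+0.32294 +0.90728 +0.26937]
    [-0.26789 -0.18535 +0.94545]
t = (0.0479, -0.0405, 0.5775) m
M0: Pc = R·M0+t = (-0.06970, +0.01297, +0.58505); u = 660.2·(-0.06970)/0.58505 + 303.8 = 225.1521, v = 607.9·(+0.01297)/0.58505 + 249.1 = 262.5733
M1: Pc = R·M1+t = (+0.09642, +0.07206, +0.53603); u = 660.2·(+0.09642)/0.53603 + 303.8 = 422.5510, v = 607.9·(+0.07206)/0.53603 + 249.1 = 330.8271
M2: Pc = R·M2+t = (+0.16550, -0.09397, +0.56995); u = 660.2·(+0.16550)/0.56995 + 303.8 = 495.5022, v = 607.9·(-0.09397)/0.56995 + 249.1 = 148.8760
M3: Pc = R·M3+t = (-0.00062, -0.15306, +0.61897); u = 660.2·(-0.00062)/0.61897 + 303.8 = 303.1429, v = 607.9·(-0.15306)/0.61897 + 249.1 = 98.7734

c0=(225.15, 262.57) c1=(422.55, 330.83) c2=(495.50, 148.88) c3=(303.14, 98.77)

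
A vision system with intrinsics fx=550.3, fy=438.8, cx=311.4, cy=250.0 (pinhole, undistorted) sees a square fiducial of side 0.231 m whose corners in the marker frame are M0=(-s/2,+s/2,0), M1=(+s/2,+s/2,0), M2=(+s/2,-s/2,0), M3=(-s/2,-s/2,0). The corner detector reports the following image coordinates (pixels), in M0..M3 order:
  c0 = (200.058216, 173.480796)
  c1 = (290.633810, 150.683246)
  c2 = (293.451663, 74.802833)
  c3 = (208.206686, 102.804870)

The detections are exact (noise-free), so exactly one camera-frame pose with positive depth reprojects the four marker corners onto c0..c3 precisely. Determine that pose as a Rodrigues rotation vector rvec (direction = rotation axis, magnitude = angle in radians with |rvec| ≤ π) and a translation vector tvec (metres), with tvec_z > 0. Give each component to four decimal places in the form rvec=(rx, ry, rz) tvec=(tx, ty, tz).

rvec=(-0.3394, 0.5238, -0.0782) tvec=(-0.1390, -0.3342, 1.1716)

Intrinsics K: fx=550.3, fy=438.8, cx=311.4, cy=250.0
Marker side s = 0.231 m; corners in marker frame (Z=0):
  M0 = (-0.1155, +0.1155, 0)
  M1 = (+0.1155, +0.1155, 0)
  M2 = (+0.1155, -0.1155, 0)
  M3 = (-0.1155, -0.1155, 0)
Detected image corners:
  c0 = (200.058216, 173.480796) px
  c1 = (290.633810, 150.683246) px
  c2 = (293.451663, 74.802833) px
  c3 = (208.206686, 102.804870) px
Planar DLT: solve 8×8 A·h = b for H (H[2,2]=1):
  H  [+279.14567 -95.70359 +246.11120]
  H  [-161.41755 +280.57670 +124.82198]
  H  [-0.40725 -0.28790 +1.00000]
B = K⁻¹H; ‖b₁‖=0.853540, ‖b₂‖=0.853540; λ = 2/(‖b₁‖+‖b₂‖) = 1.171592, sign → tz>0 ⇒ λ=+1.171592
r₁ = λ·B[:,0] = (+0.86430,-0.15914,-0.47714); r₂ = λ·B[:,1] = (-0.01288,+0.94131,-0.33730)
r₃ = r₁×r₂ = (+0.50281,+0.29768,+0.81152); SVD([r₁ r₂ r₃]) → R = UVᵀ:
  R  [+0.86430 -0.01288 +0.50281]
  R  [-0.15914 +0.94131 +0.29768]
  R  [-0.47714 -0.33730 +0.81152]
t = (-0.13900, -0.33422, +1.17159) m
tr R = 2.617133; θ = arccos((tr R − 1)/2) = 0.629084 rad = 36.044°
axis k = ((R−Rᵀ)₃₂, (R−Rᵀ)₁₃, (R−Rᵀ)₂₁) / (2 sinθ) = (-0.539575, +0.832714, -0.124283)
rvec = θ·k = (-0.339438, +0.523847, -0.078185)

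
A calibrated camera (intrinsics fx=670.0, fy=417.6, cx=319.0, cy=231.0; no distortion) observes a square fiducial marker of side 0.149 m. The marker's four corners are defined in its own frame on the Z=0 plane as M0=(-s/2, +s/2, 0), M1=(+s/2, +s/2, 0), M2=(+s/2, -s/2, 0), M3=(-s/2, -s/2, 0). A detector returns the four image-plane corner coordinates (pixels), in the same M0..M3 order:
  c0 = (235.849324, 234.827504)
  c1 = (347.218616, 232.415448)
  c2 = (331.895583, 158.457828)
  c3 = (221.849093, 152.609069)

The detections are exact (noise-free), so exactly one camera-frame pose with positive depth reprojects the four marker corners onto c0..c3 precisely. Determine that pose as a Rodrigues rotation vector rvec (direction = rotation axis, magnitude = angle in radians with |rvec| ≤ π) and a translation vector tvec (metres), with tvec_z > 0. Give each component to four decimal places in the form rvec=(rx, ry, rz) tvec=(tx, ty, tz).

rvec=(-0.1682, -0.5835, -0.0786) tvec=(-0.0370, -0.0686, 0.7763)

Intrinsics K: fx=670.0, fy=417.6, cx=319.0, cy=231.0
Marker side s = 0.149 m; corners in marker frame (Z=0):
  M0 = (-0.0745, +0.0745, 0)
  M1 = (+0.0745, +0.0745, 0)
  M2 = (+0.0745, -0.0745, 0)
  M3 = (-0.0745, -0.0745, 0)
Detected image corners:
  c0 = (235.849324, 234.827504) px
  c1 = (347.218616, 232.415448) px
  c2 = (331.895583, 158.457828) px
  c3 = (221.849093, 152.609069) px
Planar DLT: solve 8×8 A·h = b for H (H[2,2]=1):
  H  [+945.82232 +48.97782 +287.05149]
  H  [+150.78959 +488.60823 +194.11491]
  H  [+0.71383 -0.17473 +1.00000]
B = K⁻¹H; ‖b₁‖=1.288203, ‖b₂‖=1.288203; λ = 2/(‖b₁‖+‖b₂‖) = 0.776275, sign → tz>0 ⇒ λ=+0.776275
r₁ = λ·B[:,0] = (+0.83202,-0.02622,+0.55413); r₂ = λ·B[:,1] = (+0.12133,+0.98330,-0.13564)
r₃ = r₁×r₂ = (-0.54132,+0.18008,+0.82130); SVD([r₁ r₂ r₃]) → R = UVᵀ:
  R  [+0.83202 +0.12133 -0.54132]
  R  [-0.02622 +0.98330 +0.18008]
  R  [+0.55413 -0.13564 +0.82130]
t = (-0.03702, -0.06857, +0.77628) m
tr R = 2.636621; θ = arccos((tr R − 1)/2) = 0.612331 rad = 35.084°
axis k = ((R−Rᵀ)₃₂, (R−Rᵀ)₁₃, (R−Rᵀ)₂₁) / (2 sinθ) = (-0.274647, -0.952940, -0.128353)
rvec = θ·k = (-0.168175, -0.583515, -0.078594)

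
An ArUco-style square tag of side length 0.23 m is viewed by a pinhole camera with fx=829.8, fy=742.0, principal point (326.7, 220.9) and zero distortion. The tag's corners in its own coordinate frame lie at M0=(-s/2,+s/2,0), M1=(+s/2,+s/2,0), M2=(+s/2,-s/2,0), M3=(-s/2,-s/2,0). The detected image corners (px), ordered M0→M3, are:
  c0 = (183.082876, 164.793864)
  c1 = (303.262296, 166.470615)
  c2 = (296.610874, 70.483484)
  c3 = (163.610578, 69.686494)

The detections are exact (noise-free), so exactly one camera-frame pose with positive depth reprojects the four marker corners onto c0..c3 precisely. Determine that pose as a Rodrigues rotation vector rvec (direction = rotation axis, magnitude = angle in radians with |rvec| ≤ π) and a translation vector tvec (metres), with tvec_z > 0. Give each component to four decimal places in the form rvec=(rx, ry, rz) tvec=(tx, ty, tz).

Intrinsics K: fx=829.8, fy=742.0, cx=326.7, cy=220.9
Marker side s = 0.23 m; corners in marker frame (Z=0):
  M0 = (-0.1150, +0.1150, 0)
  M1 = (+0.1150, +0.1150, 0)
  M2 = (+0.1150, -0.1150, 0)
  M3 = (-0.1150, -0.1150, 0)
Detected image corners:
  c0 = (183.082876, 164.793864) px
  c1 = (303.262296, 166.470615) px
  c2 = (296.610874, 70.483484) px
  c3 = (163.610578, 69.686494) px
Planar DLT: solve 8×8 A·h = b for H (H[2,2]=1):
  H  [+538.12726 +162.25912 +236.64259]
  H  [+0.07831 +467.86786 +120.30055]
  H  [-0.04579 +0.44507 +1.00000]
B = K⁻¹H; ‖b₁‖=0.668245, ‖b₂‖=0.668245; λ = 2/(‖b₁‖+‖b₂‖) = 1.496458, sign → tz>0 ⇒ λ=+1.496458
r₁ = λ·B[:,0] = (+0.99744,+0.02056,-0.06853); r₂ = λ·B[:,1] = (+0.03040,+0.74531,+0.66603)
r₃ = r₁×r₂ = (+0.06477,-0.66640,+0.74277); SVD([r₁ r₂ r₃]) → R = UVᵀ:
  R  [+0.99744 +0.03040 +0.06477]
  R  [+0.02056 +0.74531 -0.66640]
  R  [-0.06853 +0.66603 +0.74277]
t = (-0.16241, -0.20289, +1.49646) m
tr R = 2.485521; θ = arccos((tr R − 1)/2) = 0.733613 rad = 42.033°
axis k = ((R−Rᵀ)₃₂, (R−Rᵀ)₁₃, (R−Rᵀ)₂₁) / (2 sinθ) = (+0.995006, +0.099542, -0.007346)
rvec = θ·k = (+0.729949, +0.073026, -0.005389)

rvec=(0.7299, 0.0730, -0.0054) tvec=(-0.1624, -0.2029, 1.4965)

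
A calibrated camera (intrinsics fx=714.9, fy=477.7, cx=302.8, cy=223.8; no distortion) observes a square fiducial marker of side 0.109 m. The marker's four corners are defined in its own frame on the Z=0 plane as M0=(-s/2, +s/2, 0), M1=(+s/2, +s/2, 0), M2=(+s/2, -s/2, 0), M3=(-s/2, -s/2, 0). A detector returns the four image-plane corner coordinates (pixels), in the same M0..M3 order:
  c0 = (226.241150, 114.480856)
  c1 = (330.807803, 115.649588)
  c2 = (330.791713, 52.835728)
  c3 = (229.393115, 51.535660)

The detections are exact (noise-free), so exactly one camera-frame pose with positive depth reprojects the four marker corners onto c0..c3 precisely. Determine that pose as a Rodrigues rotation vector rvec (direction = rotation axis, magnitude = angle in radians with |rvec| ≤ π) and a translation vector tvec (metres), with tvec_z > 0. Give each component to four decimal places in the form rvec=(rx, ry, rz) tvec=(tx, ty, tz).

Intrinsics K: fx=714.9, fy=477.7, cx=302.8, cy=223.8
Marker side s = 0.109 m; corners in marker frame (Z=0):
  M0 = (-0.0545, +0.0545, 0)
  M1 = (+0.0545, +0.0545, 0)
  M2 = (+0.0545, -0.0545, 0)
  M3 = (-0.0545, -0.0545, 0)
Detected image corners:
  c0 = (226.241150, 114.480856) px
  c1 = (330.807803, 115.649588) px
  c2 = (330.791713, 52.835728) px
  c3 = (229.393115, 51.535660) px
Planar DLT: solve 8×8 A·h = b for H (H[2,2]=1):
  H  [+951.46914 -93.08923 +279.38979]
  H  [+13.39919 +553.30547 +83.14334]
  H  [+0.02470 -0.28185 +1.00000]
B = K⁻¹H; ‖b₁‖=1.320786, ‖b₂‖=1.320786; λ = 2/(‖b₁‖+‖b₂‖) = 0.757125, sign → tz>0 ⇒ λ=+0.757125
r₁ = λ·B[:,0] = (+0.99975,+0.01248,+0.01870); r₂ = λ·B[:,1] = (-0.00820,+0.97693,-0.21340)
r₃ = r₁×r₂ = (-0.02093,+0.21319,+0.97679); SVD([r₁ r₂ r₃]) → R = UVᵀ:
  R  [+0.99975 -0.00820 -0.02093]
  R  [+0.01248 +0.97693 +0.21319]
  R  [+0.01870 -0.21340 +0.97679]
t = (-0.02479, -0.22293, +0.75712) m
tr R = 2.953465; θ = arccos((tr R − 1)/2) = 0.216141 rad = 12.384°
axis k = ((R−Rᵀ)₃₂, (R−Rᵀ)₁₃, (R−Rᵀ)₂₁) / (2 sinθ) = (-0.994556, -0.092385, +0.048210)
rvec = θ·k = (-0.214964, -0.019968, +0.010420)

rvec=(-0.2150, -0.0200, 0.0104) tvec=(-0.0248, -0.2229, 0.7571)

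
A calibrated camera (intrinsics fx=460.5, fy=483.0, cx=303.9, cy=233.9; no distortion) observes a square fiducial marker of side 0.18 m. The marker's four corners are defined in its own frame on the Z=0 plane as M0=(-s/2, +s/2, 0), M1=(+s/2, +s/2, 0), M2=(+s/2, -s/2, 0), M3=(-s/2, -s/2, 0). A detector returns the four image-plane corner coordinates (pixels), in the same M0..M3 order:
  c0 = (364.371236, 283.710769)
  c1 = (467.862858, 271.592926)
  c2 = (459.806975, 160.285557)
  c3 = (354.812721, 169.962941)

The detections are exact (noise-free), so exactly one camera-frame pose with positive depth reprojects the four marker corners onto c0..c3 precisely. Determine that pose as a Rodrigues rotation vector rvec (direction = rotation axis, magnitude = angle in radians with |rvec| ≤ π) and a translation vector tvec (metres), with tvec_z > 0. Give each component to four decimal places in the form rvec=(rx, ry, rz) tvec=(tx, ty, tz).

rvec=(0.0486, -0.1006, -0.0969) tvec=(0.1811, -0.0195, 0.7692)

Intrinsics K: fx=460.5, fy=483.0, cx=303.9, cy=233.9
Marker side s = 0.18 m; corners in marker frame (Z=0):
  M0 = (-0.0900, +0.0900, 0)
  M1 = (+0.0900, +0.0900, 0)
  M2 = (+0.0900, -0.0900, 0)
  M3 = (-0.0900, -0.0900, 0)
Detected image corners:
  c0 = (364.371236, 283.710769) px
  c1 = (467.862858, 271.592926) px
  c2 = (459.806975, 160.285557) px
  c3 = (354.812721, 169.962941) px
Planar DLT: solve 8×8 A·h = b for H (H[2,2]=1):
  H  [+631.47199 +77.42718 +412.33762]
  H  [-32.42369 +640.42562 +221.67676]
  H  [+0.12720 +0.06933 +1.00000]
B = K⁻¹H; ‖b₁‖=1.299988, ‖b₂‖=1.299988; λ = 2/(‖b₁‖+‖b₂‖) = 0.769238, sign → tz>0 ⇒ λ=+0.769238
r₁ = λ·B[:,0] = (+0.99026,-0.09902,+0.09785); r₂ = λ·B[:,1] = (+0.09414,+0.99413,+0.05333)
r₃ = r₁×r₂ = (-0.10256,-0.04360,+0.99377); SVD([r₁ r₂ r₃]) → R = UVᵀ:
  R  [+0.99026 +0.09414 -0.10256]
  R  [-0.09902 +0.99413 -0.04360]
  R  [+0.09785 +0.05333 +0.99377]
t = (+0.18114, -0.01947, +0.76924) m
tr R = 2.978163; θ = arccos((tr R − 1)/2) = 0.147908 rad = 8.474°
axis k = ((R−Rᵀ)₃₂, (R−Rᵀ)₁₃, (R−Rᵀ)₂₁) / (2 sinθ) = (+0.328899, -0.679937, -0.655371)
rvec = θ·k = (+0.048647, -0.100568, -0.096935)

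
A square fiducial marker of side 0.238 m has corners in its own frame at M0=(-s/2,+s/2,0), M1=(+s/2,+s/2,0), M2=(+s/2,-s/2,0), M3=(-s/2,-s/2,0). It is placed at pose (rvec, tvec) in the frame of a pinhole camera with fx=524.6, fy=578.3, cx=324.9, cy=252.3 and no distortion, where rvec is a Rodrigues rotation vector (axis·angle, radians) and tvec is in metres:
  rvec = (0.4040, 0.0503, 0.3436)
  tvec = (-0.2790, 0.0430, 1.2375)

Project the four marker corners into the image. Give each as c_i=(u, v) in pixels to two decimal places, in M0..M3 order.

c0=(149.43, 299.89) c1=(241.40, 335.82) c2=(268.08, 242.85) c3=(168.98, 203.72)

Intrinsics K: fx=524.6, fy=578.3, cx=324.9, cy=252.3
Marker side s = 0.238 m; corners in marker frame (Z=0):
  M0 = (-0.1190, +0.1190, 0)
  M1 = (+0.1190, +0.1190, 0)
  M2 = (+0.1190, -0.1190, 0)
  M3 = (-0.1190, -0.1190, 0)
rvec = (0.4040, 0.0503, 0.3436), |rvec| = θ = 0.53274 rad = 30.523°
Rodrigues: sinθ=0.50789, 1−cosθ=0.13858; R = I + sinθ·[k]× + (1−cosθ)·[k]×²:
    [+0.94112 -0.31765 +0.11574]
    [+0.33750 +0.86266 -0.37672]
    [+0.01983 +0.39360 +0.91907]
t = (-0.2790, 0.0430, 1.2375) m
M0: Pc = R·M0+t = (-0.42879, +0.10549, +1.28198); u = 524.6·(-0.42879)/1.28198 + 324.9 = 149.4328, v = 578.3·(+0.10549)/1.28198 + 252.3 = 299.8882
M1: Pc = R·M1+t = (-0.20481, +0.18582, +1.28670); u = 524.6·(-0.20481)/1.28670 + 324.9 = 241.3977, v = 578.3·(+0.18582)/1.28670 + 252.3 = 335.8152
M2: Pc = R·M2+t = (-0.12921, -0.01949, +1.19302); u = 524.6·(-0.12921)/1.19302 + 324.9 = 268.0849, v = 578.3·(-0.01949)/1.19302 + 252.3 = 242.8507
M3: Pc = R·M3+t = (-0.35319, -0.09982, +1.18830); u = 524.6·(-0.35319)/1.18830 + 324.9 = 168.9762, v = 578.3·(-0.09982)/1.18830 + 252.3 = 203.7223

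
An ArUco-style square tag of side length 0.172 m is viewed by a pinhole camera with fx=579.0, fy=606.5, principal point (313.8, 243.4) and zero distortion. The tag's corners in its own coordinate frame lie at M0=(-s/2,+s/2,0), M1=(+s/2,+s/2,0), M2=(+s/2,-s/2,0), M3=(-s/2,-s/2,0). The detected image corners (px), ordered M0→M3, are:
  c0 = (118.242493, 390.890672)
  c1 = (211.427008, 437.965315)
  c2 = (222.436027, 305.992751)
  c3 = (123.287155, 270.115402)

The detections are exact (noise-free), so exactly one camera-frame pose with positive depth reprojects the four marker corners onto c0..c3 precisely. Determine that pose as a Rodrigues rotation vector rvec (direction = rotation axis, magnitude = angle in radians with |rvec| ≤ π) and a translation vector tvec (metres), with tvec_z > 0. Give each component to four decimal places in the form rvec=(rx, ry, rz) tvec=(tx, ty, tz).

rvec=(0.2019, 0.5172, 0.1802) tvec=(-0.1946, 0.1364, 0.7633)

Intrinsics K: fx=579.0, fy=606.5, cx=313.8, cy=243.4
Marker side s = 0.172 m; corners in marker frame (Z=0):
  M0 = (-0.0860, +0.0860, 0)
  M1 = (+0.0860, +0.0860, 0)
  M2 = (+0.0860, -0.0860, 0)
  M3 = (-0.0860, -0.0860, 0)
Detected image corners:
  c0 = (118.242493, 390.890672) px
  c1 = (211.427008, 437.965315) px
  c2 = (222.436027, 305.992751) px
  c3 = (123.287155, 270.115402) px
Planar DLT: solve 8×8 A·h = b for H (H[2,2]=1):
  H  [+454.53664 +6.44629 +166.19175]
  H  [+25.43100 +841.58212 +351.82115]
  H  [-0.61660 +0.30912 +1.00000]
B = K⁻¹H; ‖b₁‖=1.310180, ‖b₂‖=1.310180; λ = 2/(‖b₁‖+‖b₂‖) = 0.763254, sign → tz>0 ⇒ λ=+0.763254
r₁ = λ·B[:,0] = (+0.85424,+0.22087,-0.47062); r₂ = λ·B[:,1] = (-0.11937,+0.96441,+0.23594)
r₃ = r₁×r₂ = (+0.50598,-0.14537,+0.85021); SVD([r₁ r₂ r₃]) → R = UVᵀ:
  R  [+0.85424 -0.11937 +0.50598]
  R  [+0.22087 +0.96441 -0.14537]
  R  [-0.47062 +0.23594 +0.85021]
t = (-0.19458, +0.13644, +0.76325) m
tr R = 2.668858; θ = arccos((tr R − 1)/2) = 0.583700 rad = 33.444°
axis k = ((R−Rᵀ)₃₂, (R−Rᵀ)₁₃, (R−Rᵀ)₂₁) / (2 sinθ) = (+0.345942, +0.886022, +0.308688)
rvec = θ·k = (+0.201926, +0.517171, +0.180181)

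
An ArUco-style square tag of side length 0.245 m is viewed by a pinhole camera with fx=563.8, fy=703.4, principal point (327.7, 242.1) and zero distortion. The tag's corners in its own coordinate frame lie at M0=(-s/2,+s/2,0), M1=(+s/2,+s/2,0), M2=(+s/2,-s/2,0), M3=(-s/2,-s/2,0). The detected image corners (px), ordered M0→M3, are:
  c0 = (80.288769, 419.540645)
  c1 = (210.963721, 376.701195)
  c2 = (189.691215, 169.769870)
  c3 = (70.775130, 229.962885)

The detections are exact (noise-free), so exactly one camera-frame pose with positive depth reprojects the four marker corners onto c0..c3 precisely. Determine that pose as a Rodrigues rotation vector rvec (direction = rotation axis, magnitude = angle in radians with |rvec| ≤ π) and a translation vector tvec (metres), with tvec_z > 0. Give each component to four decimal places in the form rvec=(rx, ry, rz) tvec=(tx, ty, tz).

Intrinsics K: fx=563.8, fy=703.4, cx=327.7, cy=242.1
Marker side s = 0.245 m; corners in marker frame (Z=0):
  M0 = (-0.1225, +0.1225, 0)
  M1 = (+0.1225, +0.1225, 0)
  M2 = (+0.1225, -0.1225, 0)
  M3 = (-0.1225, -0.1225, 0)
Detected image corners:
  c0 = (80.288769, 419.540645) px
  c1 = (210.963721, 376.701195) px
  c2 = (189.691215, 169.769870) px
  c3 = (70.775130, 229.962885) px
Planar DLT: solve 8×8 A·h = b for H (H[2,2]=1):
  H  [+447.29538 +16.01684 +134.23238]
  H  [-344.15872 +708.62774 +296.38491]
  H  [-0.44301 -0.32995 +1.00000]
B = K⁻¹H; ‖b₁‖=1.189109, ‖b₂‖=1.189109; λ = 2/(‖b₁‖+‖b₂‖) = 0.840966, sign → tz>0 ⇒ λ=+0.840966
r₁ = λ·B[:,0] = (+0.88373,-0.28324,-0.37256); r₂ = λ·B[:,1] = (+0.18517,+0.94272,-0.27748)
r₃ = r₁×r₂ = (+0.42981,+0.17623,+0.88556); SVD([r₁ r₂ r₃]) → R = UVᵀ:
  R  [+0.88373 +0.18517 +0.42981]
  R  [-0.28324 +0.94272 +0.17623]
  R  [-0.37256 -0.27748 +0.88556]
t = (-0.28858, +0.06490, +0.84097) m
tr R = 2.712005; θ = arccos((tr R − 1)/2) = 0.543309 rad = 31.129°
axis k = ((R−Rᵀ)₃₂, (R−Rᵀ)₁₃, (R−Rᵀ)₂₁) / (2 sinθ) = (-0.438809, +0.776022, -0.453030)
rvec = θ·k = (-0.238409, +0.421620, -0.246136)

rvec=(-0.2384, 0.4216, -0.2461) tvec=(-0.2886, 0.0649, 0.8410)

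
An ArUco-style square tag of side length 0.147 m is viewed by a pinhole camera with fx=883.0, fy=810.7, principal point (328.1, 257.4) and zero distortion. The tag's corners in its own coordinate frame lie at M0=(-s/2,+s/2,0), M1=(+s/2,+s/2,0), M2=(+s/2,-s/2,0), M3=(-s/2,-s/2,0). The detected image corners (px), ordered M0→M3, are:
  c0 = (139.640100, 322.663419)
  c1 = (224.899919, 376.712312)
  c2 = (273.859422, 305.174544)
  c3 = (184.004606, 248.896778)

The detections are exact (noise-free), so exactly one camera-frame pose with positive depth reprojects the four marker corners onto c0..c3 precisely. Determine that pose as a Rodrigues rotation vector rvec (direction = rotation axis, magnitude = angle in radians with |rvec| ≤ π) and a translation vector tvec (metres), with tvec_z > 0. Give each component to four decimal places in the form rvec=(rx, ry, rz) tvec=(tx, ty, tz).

Intrinsics K: fx=883.0, fy=810.7, cx=328.1, cy=257.4
Marker side s = 0.147 m; corners in marker frame (Z=0):
  M0 = (-0.0735, +0.0735, 0)
  M1 = (+0.0735, +0.0735, 0)
  M2 = (+0.0735, -0.0735, 0)
  M3 = (-0.0735, -0.0735, 0)
Detected image corners:
  c0 = (139.640100, 322.663419) px
  c1 = (224.899919, 376.712312) px
  c2 = (273.859422, 305.174544) px
  c3 = (184.004606, 248.896778) px
Planar DLT: solve 8×8 A·h = b for H (H[2,2]=1):
  H  [+586.11600 -248.84198 +204.88651]
  H  [+361.16114 +598.71431 +314.16176]
  H  [-0.04440 +0.33334 +1.00000]
B = K⁻¹H; ‖b₁‖=0.822175, ‖b₂‖=0.822175; λ = 2/(‖b₁‖+‖b₂‖) = 1.216286, sign → tz>0 ⇒ λ=+1.216286
r₁ = λ·B[:,0] = (+0.82741,+0.55899,-0.05401); r₂ = λ·B[:,1] = (-0.49342,+0.76952,+0.40544)
r₃ = r₁×r₂ = (+0.26820,-0.30882,+0.91252); SVD([r₁ r₂ r₃]) → R = UVᵀ:
  R  [+0.82741 -0.49342 +0.26820]
  R  [+0.55899 +0.76952 -0.30882]
  R  [-0.05401 +0.40544 +0.91252]
t = (-0.16972, +0.08516, +1.21629) m
tr R = 2.509453; θ = arccos((tr R − 1)/2) = 0.715559 rad = 40.999°
axis k = ((R−Rᵀ)₃₂, (R−Rᵀ)₁₃, (R−Rᵀ)₂₁) / (2 sinθ) = (+0.544372, +0.245566, +0.802095)
rvec = θ·k = (+0.389530, +0.175717, +0.573946)

rvec=(0.3895, 0.1757, 0.5739) tvec=(-0.1697, 0.0852, 1.2163)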